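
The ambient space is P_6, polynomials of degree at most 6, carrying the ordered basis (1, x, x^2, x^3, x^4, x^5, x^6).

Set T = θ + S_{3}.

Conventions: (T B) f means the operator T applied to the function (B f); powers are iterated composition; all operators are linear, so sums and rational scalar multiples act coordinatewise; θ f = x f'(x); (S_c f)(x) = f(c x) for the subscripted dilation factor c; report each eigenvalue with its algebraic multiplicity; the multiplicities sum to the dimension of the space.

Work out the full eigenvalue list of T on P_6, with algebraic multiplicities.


λ = 1 (multiplicity 1), λ = 4 (multiplicity 1), λ = 11 (multiplicity 1), λ = 30 (multiplicity 1), λ = 85 (multiplicity 1), λ = 248 (multiplicity 1), λ = 735 (multiplicity 1)

image of 1: 1
image of x: 4x
image of x^2: 11x^2
image of x^3: 30x^3
image of x^4: 85x^4
image of x^5: 248x^5
image of x^6: 735x^6
the matrix is upper triangular; its diagonal is (1, 4, 11, 30, 85, 248, 735)
for a triangular matrix the eigenvalues are the diagonal entries, with algebraic multiplicity their repetition count


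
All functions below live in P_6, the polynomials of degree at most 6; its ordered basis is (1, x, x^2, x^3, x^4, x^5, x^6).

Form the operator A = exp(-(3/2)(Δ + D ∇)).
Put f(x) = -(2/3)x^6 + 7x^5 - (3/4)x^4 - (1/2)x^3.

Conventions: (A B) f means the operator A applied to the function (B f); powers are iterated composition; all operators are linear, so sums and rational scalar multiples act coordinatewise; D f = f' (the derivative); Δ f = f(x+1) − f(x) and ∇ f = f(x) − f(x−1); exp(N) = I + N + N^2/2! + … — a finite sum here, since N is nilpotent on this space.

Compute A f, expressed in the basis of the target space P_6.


order-1 term: 6x^5 - (15/2)x^4 - (701/2)x^3 + (615/2)x^2 - (1155/4)x + 425/8
order-2 term: -(45/2)x^4 - (225/2)x^3 + (7839/8)x^2 + (13977/8)x - 15279/16
order-3 term: 45x^3 + (1485/4)x^2 - (4509/8)x - 19197/8
order-4 term: -(405/8)x^2 - (6885/16)x - 11043/64
order-5 term: (243/8)x + 5589/32
order-6 term: -243/32
the series for exp(-(3/2)(Δ + D ∇)) f terminates at order 6
exp(-(3/2)(Δ + D ∇)) f = -(2/3)x^6 + 13x^5 - (123/4)x^4 - (837/2)x^3 + 1608x^2 + (7917/16)x - 211643/64

the image equals g(x) = -(2/3)x^6 + 13x^5 - (123/4)x^4 - (837/2)x^3 + 1608x^2 + (7917/16)x - 211643/64


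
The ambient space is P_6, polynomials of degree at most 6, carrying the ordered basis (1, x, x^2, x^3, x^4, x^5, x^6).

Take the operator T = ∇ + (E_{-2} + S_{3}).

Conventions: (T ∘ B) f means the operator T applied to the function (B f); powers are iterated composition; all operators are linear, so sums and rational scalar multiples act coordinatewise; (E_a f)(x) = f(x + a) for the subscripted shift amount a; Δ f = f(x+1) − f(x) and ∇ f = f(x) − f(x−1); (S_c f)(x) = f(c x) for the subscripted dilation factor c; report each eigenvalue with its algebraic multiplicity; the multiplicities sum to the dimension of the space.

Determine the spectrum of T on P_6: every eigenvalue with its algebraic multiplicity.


image of 1: 2
image of x: 4x - 1
image of x^2: 10x^2 - 2x + 3
image of x^3: 28x^3 - 3x^2 + 9x - 7
image of x^4: 82x^4 - 4x^3 + 18x^2 - 28x + 15
image of x^5: 244x^5 - 5x^4 + 30x^3 - 70x^2 + 75x - 31
image of x^6: 730x^6 - 6x^5 + 45x^4 - 140x^3 + 225x^2 - 186x + 63
the matrix is upper triangular; its diagonal is (2, 4, 10, 28, 82, 244, 730)
for a triangular matrix the eigenvalues are the diagonal entries, with algebraic multiplicity their repetition count

λ = 2 (multiplicity 1), λ = 4 (multiplicity 1), λ = 10 (multiplicity 1), λ = 28 (multiplicity 1), λ = 82 (multiplicity 1), λ = 244 (multiplicity 1), λ = 730 (multiplicity 1)


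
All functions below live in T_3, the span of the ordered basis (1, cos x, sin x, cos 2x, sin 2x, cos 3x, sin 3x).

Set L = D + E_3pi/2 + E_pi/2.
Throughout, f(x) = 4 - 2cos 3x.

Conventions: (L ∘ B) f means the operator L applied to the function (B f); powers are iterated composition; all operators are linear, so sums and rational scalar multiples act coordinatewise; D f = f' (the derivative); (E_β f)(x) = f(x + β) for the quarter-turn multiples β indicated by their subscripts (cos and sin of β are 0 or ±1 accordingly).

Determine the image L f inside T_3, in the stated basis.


D f = 6sin 3x
E_3pi/2 f = 4 + 2sin 3x
E_pi/2 f = 4 - 2sin 3x
(D + E_3pi/2 + E_pi/2) f = 8 + 6sin 3x

g(x) = 8 + 6sin 3x


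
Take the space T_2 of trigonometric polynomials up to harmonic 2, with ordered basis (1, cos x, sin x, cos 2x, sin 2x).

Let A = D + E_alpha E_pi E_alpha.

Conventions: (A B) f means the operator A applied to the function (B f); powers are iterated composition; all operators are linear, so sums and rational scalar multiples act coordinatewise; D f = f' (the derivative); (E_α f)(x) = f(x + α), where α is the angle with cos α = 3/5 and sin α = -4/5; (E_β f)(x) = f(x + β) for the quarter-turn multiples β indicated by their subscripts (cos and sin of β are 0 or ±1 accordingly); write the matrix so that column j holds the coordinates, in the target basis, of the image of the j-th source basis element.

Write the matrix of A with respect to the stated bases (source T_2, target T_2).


the matrix is [[1, 0, 0, 0, 0]; [0, 7/25, 49/25, 0, 0]; [0, -49/25, 7/25, 0, 0]; [0, 0, 0, -527/625, 1586/625]; [0, 0, 0, -1586/625, -527/625]] (rows listed top to bottom)

image of 1: 1
image of cos x: (7/25)cos x - (49/25)sin x
image of sin x: (49/25)cos x + (7/25)sin x
image of cos 2x: -(527/625)cos 2x - (1586/625)sin 2x
image of sin 2x: (1586/625)cos 2x - (527/625)sin 2x
each image's coordinates form column j of the matrix


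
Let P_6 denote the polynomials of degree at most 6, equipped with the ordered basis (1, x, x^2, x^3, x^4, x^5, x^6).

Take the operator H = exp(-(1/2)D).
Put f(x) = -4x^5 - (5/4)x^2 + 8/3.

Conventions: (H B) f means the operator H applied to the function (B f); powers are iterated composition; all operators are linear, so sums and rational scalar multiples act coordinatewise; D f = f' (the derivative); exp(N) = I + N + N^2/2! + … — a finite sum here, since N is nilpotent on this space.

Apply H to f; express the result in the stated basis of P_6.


order-1 term: 10x^4 + (5/4)x
order-2 term: -10x^3 - 5/16
order-3 term: 5x^2
order-4 term: -(5/4)x
order-5 term: 1/8
the series for exp(-(1/2)D) f terminates at order 5
exp(-(1/2)D) f = -4x^5 + 10x^4 - 10x^3 + (15/4)x^2 + 119/48

the image equals g(x) = -4x^5 + 10x^4 - 10x^3 + (15/4)x^2 + 119/48


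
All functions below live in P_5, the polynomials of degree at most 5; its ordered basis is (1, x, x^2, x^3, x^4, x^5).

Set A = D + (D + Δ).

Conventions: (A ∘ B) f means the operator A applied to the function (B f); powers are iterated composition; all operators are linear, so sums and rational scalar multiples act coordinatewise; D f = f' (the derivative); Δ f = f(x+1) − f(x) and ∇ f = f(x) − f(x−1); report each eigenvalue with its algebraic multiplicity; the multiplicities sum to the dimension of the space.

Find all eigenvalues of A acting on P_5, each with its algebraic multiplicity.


λ = 0 (multiplicity 6)

image of 1: 0
image of x: 3
image of x^2: 6x + 1
image of x^3: 9x^2 + 3x + 1
image of x^4: 12x^3 + 6x^2 + 4x + 1
image of x^5: 15x^4 + 10x^3 + 10x^2 + 5x + 1
the matrix is upper triangular; its diagonal is (0, 0, 0, 0, 0, 0)
for a triangular matrix the eigenvalues are the diagonal entries, with algebraic multiplicity their repetition count


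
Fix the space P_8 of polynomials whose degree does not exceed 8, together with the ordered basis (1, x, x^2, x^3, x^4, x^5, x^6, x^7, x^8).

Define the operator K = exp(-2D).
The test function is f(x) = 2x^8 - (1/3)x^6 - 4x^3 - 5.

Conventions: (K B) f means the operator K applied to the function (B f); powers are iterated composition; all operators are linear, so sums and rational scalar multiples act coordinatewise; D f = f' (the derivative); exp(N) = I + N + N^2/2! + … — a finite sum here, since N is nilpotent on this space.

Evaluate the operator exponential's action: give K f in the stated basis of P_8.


order-1 term: -32x^7 + 4x^5 + 24x^2
order-2 term: 224x^6 - 20x^4 - 48x
order-3 term: -896x^5 + (160/3)x^3 + 32
order-4 term: 2240x^4 - 80x^2
order-5 term: -3584x^3 + 64x
order-6 term: 3584x^2 - 64/3
order-7 term: -2048x
order-8 term: 512
the series for exp(-2D) f terminates at order 8
exp(-2D) f = 2x^8 - 32x^7 + (671/3)x^6 - 892x^5 + 2220x^4 - (10604/3)x^3 + 3528x^2 - 2032x + 1553/3

the image equals g(x) = 2x^8 - 32x^7 + (671/3)x^6 - 892x^5 + 2220x^4 - (10604/3)x^3 + 3528x^2 - 2032x + 1553/3


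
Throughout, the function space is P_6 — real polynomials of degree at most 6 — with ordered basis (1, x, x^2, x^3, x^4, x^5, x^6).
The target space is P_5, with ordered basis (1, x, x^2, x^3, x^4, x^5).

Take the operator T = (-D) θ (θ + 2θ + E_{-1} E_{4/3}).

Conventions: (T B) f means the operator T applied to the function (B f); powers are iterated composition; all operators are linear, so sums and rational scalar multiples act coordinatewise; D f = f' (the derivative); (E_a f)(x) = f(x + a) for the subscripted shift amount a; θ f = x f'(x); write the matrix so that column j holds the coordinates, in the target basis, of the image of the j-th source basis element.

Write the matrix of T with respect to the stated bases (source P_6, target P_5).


image of 1: 0
image of x: -4
image of x^2: -28x - 2/3
image of x^3: -90x^2 - 4x - 1/3
image of x^4: -208x^3 - 12x^2 - (8/3)x - 4/27
image of x^5: -400x^4 - (80/3)x^3 - 10x^2 - (40/27)x - 5/81
image of x^6: -684x^5 - 50x^4 - (80/3)x^3 - (20/3)x^2 - (20/27)x - 2/81
each image's coordinates form column j of the matrix

the matrix is [[0, -4, -2/3, -1/3, -4/27, -5/81, -2/81]; [0, 0, -28, -4, -8/3, -40/27, -20/27]; [0, 0, 0, -90, -12, -10, -20/3]; [0, 0, 0, 0, -208, -80/3, -80/3]; [0, 0, 0, 0, 0, -400, -50]; [0, 0, 0, 0, 0, 0, -684]] (rows listed top to bottom)


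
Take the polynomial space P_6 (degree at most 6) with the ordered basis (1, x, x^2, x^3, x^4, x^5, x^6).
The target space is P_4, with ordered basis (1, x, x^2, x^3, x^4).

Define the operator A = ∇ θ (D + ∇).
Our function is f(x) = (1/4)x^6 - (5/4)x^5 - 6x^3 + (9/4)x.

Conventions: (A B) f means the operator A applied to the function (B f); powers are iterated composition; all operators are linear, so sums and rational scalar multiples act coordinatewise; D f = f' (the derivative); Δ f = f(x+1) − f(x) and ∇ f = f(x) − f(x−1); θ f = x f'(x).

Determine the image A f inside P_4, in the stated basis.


the image equals g(x) = 75x^4 - 410x^3 + (1395/2)x^2 - (1403/2)x + 1051/4

D f = (3/2)x^5 - (25/4)x^4 - 18x^2 + 9/4
∇ f = (3/2)x^5 - 10x^4 + (35/2)x^3 - (137/4)x^2 + (103/4)x - 21/4
(D + ∇) f = 3x^5 - (65/4)x^4 + (35/2)x^3 - (209/4)x^2 + (103/4)x - 3
θ (D + ∇) f = 15x^5 - 65x^4 + (105/2)x^3 - (209/2)x^2 + (103/4)x
∇ θ (D + ∇) f = 75x^4 - 410x^3 + (1395/2)x^2 - (1403/2)x + 1051/4


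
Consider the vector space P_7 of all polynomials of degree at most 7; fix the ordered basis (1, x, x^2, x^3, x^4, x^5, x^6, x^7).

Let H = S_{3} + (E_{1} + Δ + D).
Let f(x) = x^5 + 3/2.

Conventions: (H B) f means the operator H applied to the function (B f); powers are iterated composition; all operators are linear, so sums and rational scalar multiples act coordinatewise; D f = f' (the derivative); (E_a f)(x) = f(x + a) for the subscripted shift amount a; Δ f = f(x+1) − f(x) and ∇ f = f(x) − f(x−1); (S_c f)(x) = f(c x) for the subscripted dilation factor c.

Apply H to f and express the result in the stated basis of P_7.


S_{3} f = 243x^5 + 3/2
E_{1} f = x^5 + 5x^4 + 10x^3 + 10x^2 + 5x + 5/2
Δ f = 5x^4 + 10x^3 + 10x^2 + 5x + 1
D f = 5x^4
(E_{1} + Δ + D) f = x^5 + 15x^4 + 20x^3 + 20x^2 + 10x + 7/2
(S_{3} + (E_{1} + Δ + D)) f = 244x^5 + 15x^4 + 20x^3 + 20x^2 + 10x + 5

g(x) = 244x^5 + 15x^4 + 20x^3 + 20x^2 + 10x + 5


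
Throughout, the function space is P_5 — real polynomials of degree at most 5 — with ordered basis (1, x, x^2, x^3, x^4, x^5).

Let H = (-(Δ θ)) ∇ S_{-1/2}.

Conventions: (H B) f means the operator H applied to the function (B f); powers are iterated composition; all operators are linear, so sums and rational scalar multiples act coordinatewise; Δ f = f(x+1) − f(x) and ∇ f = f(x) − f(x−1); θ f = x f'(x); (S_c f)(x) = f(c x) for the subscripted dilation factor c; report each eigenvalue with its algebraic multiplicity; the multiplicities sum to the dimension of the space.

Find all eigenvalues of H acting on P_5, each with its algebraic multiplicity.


λ = 0 (multiplicity 6)

image of 1: 0
image of x: 0
image of x^2: -1/2
image of x^3: (3/2)x + 3/8
image of x^4: -(9/4)x^2 - (3/4)x - 1/4
image of x^5: (5/2)x^3 + (15/16)x^2 + (15/16)x + 5/32
the matrix is upper triangular; its diagonal is (0, 0, 0, 0, 0, 0)
for a triangular matrix the eigenvalues are the diagonal entries, with algebraic multiplicity their repetition count


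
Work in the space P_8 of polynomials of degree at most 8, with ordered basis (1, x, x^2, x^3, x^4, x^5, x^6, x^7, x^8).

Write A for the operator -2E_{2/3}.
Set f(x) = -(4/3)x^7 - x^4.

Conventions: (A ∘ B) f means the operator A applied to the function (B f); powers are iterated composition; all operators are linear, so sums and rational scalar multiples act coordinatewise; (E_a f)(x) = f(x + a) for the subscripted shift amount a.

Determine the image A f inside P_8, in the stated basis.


g(x) = (8/3)x^7 + (112/9)x^6 + (224/9)x^5 + (2402/81)x^4 + (5776/243)x^3 + (3088/243)x^2 + (8768/2187)x + 3616/6561

E_{2/3} f = -(4/3)x^7 - (56/9)x^6 - (112/9)x^5 - (1201/81)x^4 - (2888/243)x^3 - (1544/243)x^2 - (4384/2187)x - 1808/6561
(-2E_{2/3}) f = (8/3)x^7 + (112/9)x^6 + (224/9)x^5 + (2402/81)x^4 + (5776/243)x^3 + (3088/243)x^2 + (8768/2187)x + 3616/6561


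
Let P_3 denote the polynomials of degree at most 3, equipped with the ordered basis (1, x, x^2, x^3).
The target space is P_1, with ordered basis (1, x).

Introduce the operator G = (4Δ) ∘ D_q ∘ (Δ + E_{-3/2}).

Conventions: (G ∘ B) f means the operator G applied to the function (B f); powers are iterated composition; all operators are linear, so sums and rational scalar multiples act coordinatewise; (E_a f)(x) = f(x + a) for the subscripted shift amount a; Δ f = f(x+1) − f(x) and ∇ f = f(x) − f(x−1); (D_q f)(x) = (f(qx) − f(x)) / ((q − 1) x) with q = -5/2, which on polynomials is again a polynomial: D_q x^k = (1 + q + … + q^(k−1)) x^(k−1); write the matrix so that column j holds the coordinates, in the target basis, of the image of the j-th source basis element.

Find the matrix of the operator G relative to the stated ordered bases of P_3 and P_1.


image of 1: 0
image of x: 0
image of x^2: -6
image of x^3: 38x + 28
each image's coordinates form column j of the matrix

the matrix is [[0, 0, -6, 28]; [0, 0, 0, 38]] (rows listed top to bottom)


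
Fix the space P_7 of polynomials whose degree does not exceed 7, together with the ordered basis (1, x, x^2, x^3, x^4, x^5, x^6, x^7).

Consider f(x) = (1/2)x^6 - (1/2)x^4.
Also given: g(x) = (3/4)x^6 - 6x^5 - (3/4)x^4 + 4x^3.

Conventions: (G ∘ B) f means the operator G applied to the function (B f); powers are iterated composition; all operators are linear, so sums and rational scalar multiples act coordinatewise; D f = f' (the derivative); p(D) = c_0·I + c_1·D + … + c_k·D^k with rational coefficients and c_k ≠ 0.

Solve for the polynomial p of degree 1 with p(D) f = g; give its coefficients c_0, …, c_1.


c_0 = 3/2, c_1 = -2

D^0 f = (1/2)x^6 - (1/2)x^4
D^1 f = 3x^5 - 2x^3
matching coefficients of g against c_0 f + c_1 Df + … from the top degree down determines the c_i
solution: c_0 = 3/2, c_1 = -2


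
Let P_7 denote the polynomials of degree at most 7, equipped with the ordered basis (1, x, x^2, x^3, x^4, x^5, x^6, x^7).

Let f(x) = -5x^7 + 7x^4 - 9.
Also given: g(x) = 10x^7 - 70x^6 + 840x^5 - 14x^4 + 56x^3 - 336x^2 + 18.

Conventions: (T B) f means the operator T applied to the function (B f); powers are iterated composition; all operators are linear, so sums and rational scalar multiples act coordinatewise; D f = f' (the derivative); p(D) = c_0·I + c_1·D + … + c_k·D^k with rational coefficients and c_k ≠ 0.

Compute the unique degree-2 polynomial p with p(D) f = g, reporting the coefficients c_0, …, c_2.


c_0 = -2, c_1 = 2, c_2 = -4

D^0 f = -5x^7 + 7x^4 - 9
D^1 f = -35x^6 + 28x^3
D^2 f = -210x^5 + 84x^2
matching coefficients of g against c_0 f + c_1 Df + … from the top degree down determines the c_i
solution: c_0 = -2, c_1 = 2, c_2 = -4


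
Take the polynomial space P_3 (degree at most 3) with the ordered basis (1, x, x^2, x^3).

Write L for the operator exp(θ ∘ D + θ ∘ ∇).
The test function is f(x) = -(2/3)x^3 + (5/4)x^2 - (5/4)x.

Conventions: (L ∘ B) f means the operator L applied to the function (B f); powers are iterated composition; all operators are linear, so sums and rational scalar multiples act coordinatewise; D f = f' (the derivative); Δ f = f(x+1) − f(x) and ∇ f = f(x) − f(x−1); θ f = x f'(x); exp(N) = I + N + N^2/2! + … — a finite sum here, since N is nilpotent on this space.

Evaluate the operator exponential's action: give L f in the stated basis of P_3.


g(x) = -(2/3)x^3 - (27/4)x^2 - (41/4)x

order-1 term: -8x^2 + 7x
order-2 term: -16x
the series for exp(θ ∘ D + θ ∘ ∇) f terminates at order 2
exp(θ ∘ D + θ ∘ ∇) f = -(2/3)x^3 - (27/4)x^2 - (41/4)x


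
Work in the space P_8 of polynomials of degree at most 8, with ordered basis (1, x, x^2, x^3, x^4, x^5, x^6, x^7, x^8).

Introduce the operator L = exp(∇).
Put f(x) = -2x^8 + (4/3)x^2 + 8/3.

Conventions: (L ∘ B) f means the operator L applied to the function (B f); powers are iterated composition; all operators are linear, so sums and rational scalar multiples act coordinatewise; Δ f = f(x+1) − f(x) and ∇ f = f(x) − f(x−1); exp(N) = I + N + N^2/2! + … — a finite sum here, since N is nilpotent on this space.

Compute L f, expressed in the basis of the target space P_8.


the image equals g(x) = -2x^8 - 16x^7 + 112x^5 - 140x^4 - 224x^3 + (1516/3)x^2 - (424/3)x - 292/3

order-1 term: -16x^7 + 56x^6 - 112x^5 + 140x^4 - 112x^3 + 56x^2 - (40/3)x + 2/3
order-2 term: -56x^6 + 336x^5 - 980x^4 + 1680x^3 - 1736x^2 + 1008x - 758/3
order-3 term: -112x^5 + 840x^4 - 2800x^3 + 5040x^2 - 4816x + 1932
order-4 term: -140x^4 + 1120x^3 - 3640x^2 + 5600x - 3402
order-5 term: -112x^3 + 840x^2 - 2240x + 2100
order-6 term: -56x^2 + 336x - 532
order-7 term: -16x + 56
order-8 term: -2
the series for exp(∇) f terminates at order 8
exp(∇) f = -2x^8 - 16x^7 + 112x^5 - 140x^4 - 224x^3 + (1516/3)x^2 - (424/3)x - 292/3


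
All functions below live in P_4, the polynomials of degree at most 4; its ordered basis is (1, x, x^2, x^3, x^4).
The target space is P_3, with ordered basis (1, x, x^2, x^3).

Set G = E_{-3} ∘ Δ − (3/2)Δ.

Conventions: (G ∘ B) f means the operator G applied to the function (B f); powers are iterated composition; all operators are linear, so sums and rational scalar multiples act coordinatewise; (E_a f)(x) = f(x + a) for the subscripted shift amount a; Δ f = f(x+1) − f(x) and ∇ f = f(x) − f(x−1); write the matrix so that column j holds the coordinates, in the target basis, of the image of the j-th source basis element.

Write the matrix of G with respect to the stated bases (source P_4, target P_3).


the matrix is [[0, -1/2, -13/2, 35/2, -133/2]; [0, 0, -1, -39/2, 70]; [0, 0, 0, -3/2, -39]; [0, 0, 0, 0, -2]] (rows listed top to bottom)

image of 1: 0
image of x: -1/2
image of x^2: -x - 13/2
image of x^3: -(3/2)x^2 - (39/2)x + 35/2
image of x^4: -2x^3 - 39x^2 + 70x - 133/2
each image's coordinates form column j of the matrix


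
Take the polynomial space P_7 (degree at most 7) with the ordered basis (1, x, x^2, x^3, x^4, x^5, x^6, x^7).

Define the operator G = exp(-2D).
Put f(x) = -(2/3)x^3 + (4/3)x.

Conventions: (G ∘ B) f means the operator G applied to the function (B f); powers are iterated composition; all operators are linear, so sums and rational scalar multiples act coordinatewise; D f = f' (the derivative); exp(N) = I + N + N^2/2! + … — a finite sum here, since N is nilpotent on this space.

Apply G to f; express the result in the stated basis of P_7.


order-1 term: 4x^2 - 8/3
order-2 term: -8x
order-3 term: 16/3
the series for exp(-2D) f terminates at order 3
exp(-2D) f = -(2/3)x^3 + 4x^2 - (20/3)x + 8/3

g(x) = -(2/3)x^3 + 4x^2 - (20/3)x + 8/3


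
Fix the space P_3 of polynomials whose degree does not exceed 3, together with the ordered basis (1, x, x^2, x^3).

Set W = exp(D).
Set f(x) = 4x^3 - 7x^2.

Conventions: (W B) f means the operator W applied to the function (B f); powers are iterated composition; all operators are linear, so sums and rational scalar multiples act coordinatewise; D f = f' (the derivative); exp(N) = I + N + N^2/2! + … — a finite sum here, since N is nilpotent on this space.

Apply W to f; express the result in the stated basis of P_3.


g(x) = 4x^3 + 5x^2 - 2x - 3

order-1 term: 12x^2 - 14x
order-2 term: 12x - 7
order-3 term: 4
the series for exp(D) f terminates at order 3
exp(D) f = 4x^3 + 5x^2 - 2x - 3


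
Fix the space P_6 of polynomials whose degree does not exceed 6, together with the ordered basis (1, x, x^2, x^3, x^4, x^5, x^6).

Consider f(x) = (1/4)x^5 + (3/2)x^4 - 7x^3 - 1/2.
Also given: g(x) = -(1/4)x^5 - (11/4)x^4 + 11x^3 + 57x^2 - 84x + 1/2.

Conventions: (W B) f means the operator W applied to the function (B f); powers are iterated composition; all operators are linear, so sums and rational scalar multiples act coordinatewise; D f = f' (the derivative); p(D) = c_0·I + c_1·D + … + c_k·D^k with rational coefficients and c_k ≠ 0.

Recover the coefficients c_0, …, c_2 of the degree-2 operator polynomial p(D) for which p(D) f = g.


D^0 f = (1/4)x^5 + (3/2)x^4 - 7x^3 - 1/2
D^1 f = (5/4)x^4 + 6x^3 - 21x^2
D^2 f = 5x^3 + 18x^2 - 42x
matching coefficients of g against c_0 f + c_1 Df + … from the top degree down determines the c_i
solution: c_0 = -1, c_1 = -1, c_2 = 2

c_0 = -1, c_1 = -1, c_2 = 2


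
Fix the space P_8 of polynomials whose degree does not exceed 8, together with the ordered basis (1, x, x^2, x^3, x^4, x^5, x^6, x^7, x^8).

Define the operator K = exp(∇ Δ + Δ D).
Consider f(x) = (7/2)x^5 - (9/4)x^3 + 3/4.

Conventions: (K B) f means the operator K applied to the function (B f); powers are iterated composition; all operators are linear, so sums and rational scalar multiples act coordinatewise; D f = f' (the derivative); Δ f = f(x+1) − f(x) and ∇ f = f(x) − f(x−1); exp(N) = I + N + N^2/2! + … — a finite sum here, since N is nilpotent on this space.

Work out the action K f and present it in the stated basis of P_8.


order-1 term: 140x^3 + 105x^2 + 78x + 43/4
order-2 term: 840x + 420
the series for exp(∇ Δ + Δ D) f terminates at order 2
exp(∇ Δ + Δ D) f = (7/2)x^5 + (551/4)x^3 + 105x^2 + 918x + 863/2

the image equals g(x) = (7/2)x^5 + (551/4)x^3 + 105x^2 + 918x + 863/2


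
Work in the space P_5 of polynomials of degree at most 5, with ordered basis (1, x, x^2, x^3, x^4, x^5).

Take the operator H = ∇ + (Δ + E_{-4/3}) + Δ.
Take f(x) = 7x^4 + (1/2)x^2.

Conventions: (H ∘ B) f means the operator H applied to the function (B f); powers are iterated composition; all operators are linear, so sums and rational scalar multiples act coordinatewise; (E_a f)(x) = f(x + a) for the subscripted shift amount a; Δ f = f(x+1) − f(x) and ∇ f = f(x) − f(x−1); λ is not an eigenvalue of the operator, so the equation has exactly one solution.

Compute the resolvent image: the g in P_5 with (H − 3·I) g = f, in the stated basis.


the image equals g(x) = -(7/2)x^4 - (35/3)x^3 - (703/12)x^2 - (16271/108)x - 70589/324

write g with unknown coordinates in the stated basis and equate coefficients in (H − 3·I) g = f
solving from the highest basis element down gives g = -(7/2)x^4 - (35/3)x^3 - (703/12)x^2 - (16271/108)x - 70589/324
check: H g = -(7/2)x^4 - 35x^3 - (701/4)x^2 - (16271/36)x - 70589/108
so H g − 3·g = 7x^4 + (1/2)x^2 = f ✓


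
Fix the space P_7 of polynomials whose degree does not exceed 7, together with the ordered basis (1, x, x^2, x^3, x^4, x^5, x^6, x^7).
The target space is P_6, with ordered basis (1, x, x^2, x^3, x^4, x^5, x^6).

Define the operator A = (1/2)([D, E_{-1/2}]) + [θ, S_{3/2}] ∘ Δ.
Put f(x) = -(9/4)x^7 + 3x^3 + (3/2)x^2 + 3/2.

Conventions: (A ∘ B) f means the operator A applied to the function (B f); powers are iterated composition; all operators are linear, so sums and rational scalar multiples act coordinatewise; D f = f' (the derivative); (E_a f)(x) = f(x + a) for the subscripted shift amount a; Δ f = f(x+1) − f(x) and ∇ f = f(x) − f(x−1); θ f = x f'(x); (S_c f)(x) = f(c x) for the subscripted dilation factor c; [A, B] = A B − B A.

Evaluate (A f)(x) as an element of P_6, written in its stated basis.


E_{-1/2} f = -(9/4)x^7 + (63/8)x^6 - (189/16)x^5 + (315/32)x^4 - (123/64)x^3 - (195/128)x^2 + (129/256)x + 777/512
D E_{-1/2} f = -(63/4)x^6 + (189/4)x^5 - (945/16)x^4 + (315/8)x^3 - (369/64)x^2 - (195/64)x + 129/256
D f = -(63/4)x^6 + 9x^2 + 3x
E_{-1/2} D f = -(63/4)x^6 + (189/4)x^5 - (945/16)x^4 + (315/8)x^3 - (369/64)x^2 - (195/64)x + 129/256
[D, E_{-1/2}] f = 0
((1/2)([D, E_{-1/2}])) f = 0
Δ f = -(63/4)x^6 - (189/4)x^5 - (315/4)x^4 - (315/4)x^3 - (153/4)x^2 - (15/4)x + 9/4
S_{3/2} Δ f = -(45927/256)x^6 - (45927/128)x^5 - (25515/64)x^4 - (8505/32)x^3 - (1377/16)x^2 - (45/8)x + 9/4
θ S_{3/2} Δ f = -(137781/128)x^6 - (229635/128)x^5 - (25515/16)x^4 - (25515/32)x^3 - (1377/8)x^2 - (45/8)x
θ Δ f = -(189/2)x^6 - (945/4)x^5 - 315x^4 - (945/4)x^3 - (153/2)x^2 - (15/4)x
S_{3/2} θ Δ f = -(137781/128)x^6 - (229635/128)x^5 - (25515/16)x^4 - (25515/32)x^3 - (1377/8)x^2 - (45/8)x
[θ, S_{3/2}] Δ f = 0
((1/2)([D, E_{-1/2}]) + [θ, S_{3/2}] ∘ Δ) f = 0

the image equals g(x) = 0


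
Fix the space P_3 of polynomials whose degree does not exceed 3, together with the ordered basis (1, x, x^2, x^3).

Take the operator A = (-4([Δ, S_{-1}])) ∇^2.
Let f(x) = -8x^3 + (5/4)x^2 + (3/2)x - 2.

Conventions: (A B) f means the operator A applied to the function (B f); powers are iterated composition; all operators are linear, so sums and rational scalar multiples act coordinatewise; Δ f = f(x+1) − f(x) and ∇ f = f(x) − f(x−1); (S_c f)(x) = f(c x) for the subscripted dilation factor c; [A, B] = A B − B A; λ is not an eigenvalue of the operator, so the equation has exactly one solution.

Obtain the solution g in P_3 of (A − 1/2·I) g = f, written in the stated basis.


the image equals g(x) = 16x^3 - (5/2)x^2 - 3x + 1540

write g with unknown coordinates in the stated basis and equate coefficients in (A − 1/2·I) g = f
solving from the highest basis element down gives g = 16x^3 - (5/2)x^2 - 3x + 1540
check: A g = 768
so A g − 1/2·g = -8x^3 + (5/4)x^2 + (3/2)x - 2 = f ✓


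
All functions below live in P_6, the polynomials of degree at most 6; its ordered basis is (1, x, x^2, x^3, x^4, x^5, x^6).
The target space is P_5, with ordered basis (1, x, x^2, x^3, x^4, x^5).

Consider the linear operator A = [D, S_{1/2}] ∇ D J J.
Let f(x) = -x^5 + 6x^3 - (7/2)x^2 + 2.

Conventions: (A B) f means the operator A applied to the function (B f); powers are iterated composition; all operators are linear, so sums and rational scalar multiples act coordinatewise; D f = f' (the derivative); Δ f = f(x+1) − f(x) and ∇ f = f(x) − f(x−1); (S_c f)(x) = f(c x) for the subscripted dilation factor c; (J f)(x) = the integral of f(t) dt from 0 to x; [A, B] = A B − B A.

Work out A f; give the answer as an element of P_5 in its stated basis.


J f = -(1/6)x^6 + (3/2)x^4 - (7/6)x^3 + 2x
J J f = -(1/42)x^7 + (3/10)x^5 - (7/24)x^4 + x^2
D J J f = -(1/6)x^6 + (3/2)x^4 - (7/6)x^3 + 2x
∇ (D J J) f = -x^5 + (5/2)x^4 + (8/3)x^3 - 10x^2 + (17/2)x - 1/2
S_{1/2} (∇ D J J) f = -(1/32)x^5 + (5/32)x^4 + (1/3)x^3 - (5/2)x^2 + (17/4)x - 1/2
D S_{1/2} (∇ D J J) f = -(5/32)x^4 + (5/8)x^3 + x^2 - 5x + 17/4
D (∇ D J J) f = -5x^4 + 10x^3 + 8x^2 - 20x + 17/2
S_{1/2} D (∇ D J J) f = -(5/16)x^4 + (5/4)x^3 + 2x^2 - 10x + 17/2
[D, S_{1/2}] (∇ D J J) f = (5/32)x^4 - (5/8)x^3 - x^2 + 5x - 17/4

g(x) = (5/32)x^4 - (5/8)x^3 - x^2 + 5x - 17/4


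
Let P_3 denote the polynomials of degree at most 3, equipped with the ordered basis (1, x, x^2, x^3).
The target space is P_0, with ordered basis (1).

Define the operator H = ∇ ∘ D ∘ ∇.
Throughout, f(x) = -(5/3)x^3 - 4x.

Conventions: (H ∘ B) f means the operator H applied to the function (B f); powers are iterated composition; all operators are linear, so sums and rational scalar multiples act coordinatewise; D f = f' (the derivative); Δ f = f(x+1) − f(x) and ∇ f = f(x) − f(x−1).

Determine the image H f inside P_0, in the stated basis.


∇ f = -5x^2 + 5x - 17/3
D ∇ f = -10x + 5
∇ D ∇ f = -10

the result is g(x) = -10


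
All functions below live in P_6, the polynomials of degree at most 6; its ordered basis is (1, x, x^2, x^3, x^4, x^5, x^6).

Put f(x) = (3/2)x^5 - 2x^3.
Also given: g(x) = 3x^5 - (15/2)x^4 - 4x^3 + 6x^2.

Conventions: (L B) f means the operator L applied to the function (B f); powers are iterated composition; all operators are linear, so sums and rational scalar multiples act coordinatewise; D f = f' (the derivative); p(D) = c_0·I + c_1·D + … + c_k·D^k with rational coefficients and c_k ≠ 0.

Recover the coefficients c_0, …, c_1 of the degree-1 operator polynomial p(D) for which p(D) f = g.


D^0 f = (3/2)x^5 - 2x^3
D^1 f = (15/2)x^4 - 6x^2
matching coefficients of g against c_0 f + c_1 Df + … from the top degree down determines the c_i
solution: c_0 = 2, c_1 = -1

c_0 = 2, c_1 = -1


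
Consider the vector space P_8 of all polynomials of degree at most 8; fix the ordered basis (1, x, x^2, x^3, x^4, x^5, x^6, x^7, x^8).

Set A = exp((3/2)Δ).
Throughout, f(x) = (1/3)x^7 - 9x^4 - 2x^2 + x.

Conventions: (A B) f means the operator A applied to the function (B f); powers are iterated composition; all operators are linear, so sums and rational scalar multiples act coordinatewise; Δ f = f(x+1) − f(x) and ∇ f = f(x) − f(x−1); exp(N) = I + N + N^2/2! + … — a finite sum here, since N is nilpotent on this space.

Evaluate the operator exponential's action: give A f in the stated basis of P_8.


the image equals g(x) = (1/3)x^7 + (7/2)x^6 + (105/4)x^5 + (1013/8)x^4 + (7081/16)x^3 + (33293/32)x^2 + (96747/64)x + 131551/128

order-1 term: (7/2)x^6 + (21/2)x^5 + (35/2)x^4 - (73/2)x^3 - (141/2)x^2 - (113/2)x - 29/2
order-2 term: (63/4)x^5 + (315/4)x^4 + (735/4)x^3 + (459/4)x^2 - (321/4)x - 99
order-3 term: (315/8)x^4 + (945/4)x^3 + (4725/8)x^2 + (2349/4)x + 1251/8
order-4 term: (945/16)x^3 + (2835/8)x^2 + (12285/16)x + 8721/16
order-5 term: (1701/32)x^2 + (8505/32)x + 2835/8
order-6 term: (1701/64)x + 5103/64
order-7 term: 729/128
the series for exp((3/2)Δ) f terminates at order 7
exp((3/2)Δ) f = (1/3)x^7 + (7/2)x^6 + (105/4)x^5 + (1013/8)x^4 + (7081/16)x^3 + (33293/32)x^2 + (96747/64)x + 131551/128


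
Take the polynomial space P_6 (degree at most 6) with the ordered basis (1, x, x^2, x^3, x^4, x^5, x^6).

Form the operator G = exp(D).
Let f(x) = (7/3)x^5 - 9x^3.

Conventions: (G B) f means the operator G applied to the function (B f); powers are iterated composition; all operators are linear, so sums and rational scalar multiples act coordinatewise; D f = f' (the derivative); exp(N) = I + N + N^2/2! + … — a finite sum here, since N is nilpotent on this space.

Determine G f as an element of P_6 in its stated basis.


g(x) = (7/3)x^5 + (35/3)x^4 + (43/3)x^3 - (11/3)x^2 - (46/3)x - 20/3

order-1 term: (35/3)x^4 - 27x^2
order-2 term: (70/3)x^3 - 27x
order-3 term: (70/3)x^2 - 9
order-4 term: (35/3)x
order-5 term: 7/3
the series for exp(D) f terminates at order 5
exp(D) f = (7/3)x^5 + (35/3)x^4 + (43/3)x^3 - (11/3)x^2 - (46/3)x - 20/3


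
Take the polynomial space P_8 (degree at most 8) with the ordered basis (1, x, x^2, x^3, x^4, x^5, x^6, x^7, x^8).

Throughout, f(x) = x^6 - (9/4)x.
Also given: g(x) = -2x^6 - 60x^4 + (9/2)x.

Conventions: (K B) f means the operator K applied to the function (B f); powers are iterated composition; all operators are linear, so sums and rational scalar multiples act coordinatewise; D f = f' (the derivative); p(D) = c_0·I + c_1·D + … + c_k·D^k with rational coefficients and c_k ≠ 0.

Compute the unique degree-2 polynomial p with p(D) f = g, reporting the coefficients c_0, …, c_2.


c_0 = -2, c_1 = 0, c_2 = -2

D^0 f = x^6 - (9/4)x
D^1 f = 6x^5 - 9/4
D^2 f = 30x^4
matching coefficients of g against c_0 f + c_1 Df + … from the top degree down determines the c_i
solution: c_0 = -2, c_1 = 0, c_2 = -2


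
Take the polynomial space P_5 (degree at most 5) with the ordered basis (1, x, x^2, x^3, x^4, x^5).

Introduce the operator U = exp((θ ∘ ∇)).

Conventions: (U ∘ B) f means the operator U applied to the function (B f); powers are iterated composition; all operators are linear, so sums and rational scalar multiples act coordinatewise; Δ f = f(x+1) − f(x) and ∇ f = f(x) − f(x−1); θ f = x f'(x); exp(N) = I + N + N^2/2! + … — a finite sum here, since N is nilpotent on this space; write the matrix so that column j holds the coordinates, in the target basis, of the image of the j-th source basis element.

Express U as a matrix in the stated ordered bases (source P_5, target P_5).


the matrix is [[1, 0, 0, 0, 0, 0]; [0, 1, 2, 3, -2, -40]; [0, 0, 1, 6, 24, 50]; [0, 0, 0, 1, 12, 90]; [0, 0, 0, 0, 1, 20]; [0, 0, 0, 0, 0, 1]] (rows listed top to bottom)

image of 1: 1
image of x: x
image of x^2: x^2 + 2x
image of x^3: x^3 + 6x^2 + 3x
image of x^4: x^4 + 12x^3 + 24x^2 - 2x
image of x^5: x^5 + 20x^4 + 90x^3 + 50x^2 - 40x
each image's coordinates form column j of the matrix


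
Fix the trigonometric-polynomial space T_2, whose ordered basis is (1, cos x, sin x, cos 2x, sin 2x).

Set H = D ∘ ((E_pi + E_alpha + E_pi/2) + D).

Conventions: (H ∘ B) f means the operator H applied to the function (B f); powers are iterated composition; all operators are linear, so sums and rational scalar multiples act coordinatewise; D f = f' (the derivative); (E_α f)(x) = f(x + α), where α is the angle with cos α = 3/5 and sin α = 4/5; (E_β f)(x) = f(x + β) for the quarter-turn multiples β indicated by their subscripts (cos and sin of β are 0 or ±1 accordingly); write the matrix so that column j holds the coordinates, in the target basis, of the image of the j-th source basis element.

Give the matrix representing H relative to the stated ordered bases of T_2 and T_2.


image of 1: 0
image of cos x: -(14/5)cos x + (2/5)sin x
image of sin x: -(2/5)cos x - (14/5)sin x
image of cos 2x: -(148/25)cos 2x + (14/25)sin 2x
image of sin 2x: -(14/25)cos 2x - (148/25)sin 2x
each image's coordinates form column j of the matrix

the matrix is [[0, 0, 0, 0, 0]; [0, -14/5, -2/5, 0, 0]; [0, 2/5, -14/5, 0, 0]; [0, 0, 0, -148/25, -14/25]; [0, 0, 0, 14/25, -148/25]] (rows listed top to bottom)


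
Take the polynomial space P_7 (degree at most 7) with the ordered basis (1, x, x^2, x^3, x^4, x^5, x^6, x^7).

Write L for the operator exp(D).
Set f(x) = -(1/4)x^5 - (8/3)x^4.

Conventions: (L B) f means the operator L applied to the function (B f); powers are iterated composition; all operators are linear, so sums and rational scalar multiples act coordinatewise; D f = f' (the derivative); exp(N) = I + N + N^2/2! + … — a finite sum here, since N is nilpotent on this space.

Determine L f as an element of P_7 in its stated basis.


the result is g(x) = -(1/4)x^5 - (47/12)x^4 - (79/6)x^3 - (37/2)x^2 - (143/12)x - 35/12

order-1 term: -(5/4)x^4 - (32/3)x^3
order-2 term: -(5/2)x^3 - 16x^2
order-3 term: -(5/2)x^2 - (32/3)x
order-4 term: -(5/4)x - 8/3
order-5 term: -1/4
the series for exp(D) f terminates at order 5
exp(D) f = -(1/4)x^5 - (47/12)x^4 - (79/6)x^3 - (37/2)x^2 - (143/12)x - 35/12


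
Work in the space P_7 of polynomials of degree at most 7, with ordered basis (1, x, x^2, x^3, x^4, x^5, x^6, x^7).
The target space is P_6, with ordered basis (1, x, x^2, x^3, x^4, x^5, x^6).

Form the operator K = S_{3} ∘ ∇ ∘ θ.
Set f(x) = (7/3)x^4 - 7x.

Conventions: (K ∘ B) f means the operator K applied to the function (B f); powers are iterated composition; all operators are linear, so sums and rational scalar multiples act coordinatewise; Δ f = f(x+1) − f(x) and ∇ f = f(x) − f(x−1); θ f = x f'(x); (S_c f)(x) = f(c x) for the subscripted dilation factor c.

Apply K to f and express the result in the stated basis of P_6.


the image equals g(x) = 1008x^3 - 504x^2 + 112x - 49/3

θ f = (28/3)x^4 - 7x
∇ θ f = (112/3)x^3 - 56x^2 + (112/3)x - 49/3
S_{3} ∇ θ f = 1008x^3 - 504x^2 + 112x - 49/3


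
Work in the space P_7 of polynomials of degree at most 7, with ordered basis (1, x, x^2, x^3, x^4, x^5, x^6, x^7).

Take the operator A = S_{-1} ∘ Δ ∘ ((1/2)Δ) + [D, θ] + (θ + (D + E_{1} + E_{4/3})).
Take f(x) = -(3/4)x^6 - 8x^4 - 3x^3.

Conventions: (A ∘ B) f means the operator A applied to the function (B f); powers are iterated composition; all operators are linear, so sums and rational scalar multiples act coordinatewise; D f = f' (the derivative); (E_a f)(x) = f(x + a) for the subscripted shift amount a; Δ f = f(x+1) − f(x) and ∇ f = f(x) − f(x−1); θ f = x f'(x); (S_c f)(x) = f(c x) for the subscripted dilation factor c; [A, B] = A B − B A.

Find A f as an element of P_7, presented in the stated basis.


the result is g(x) = -6x^6 - (39/2)x^5 - (181/2)x^4 - (1433/9)x^3 - (3113/9)x^2 + (437/27)x - 33196/243

Δ f = -(9/2)x^5 - (45/4)x^4 - 47x^3 - (273/4)x^2 - (91/2)x - 47/4
((1/2)Δ) f = -(9/4)x^5 - (45/8)x^4 - (47/2)x^3 - (273/8)x^2 - (91/4)x - 47/8
Δ ((1/2)Δ) f = -(45/4)x^4 - 45x^3 - (507/4)x^2 - (345/2)x - 353/4
S_{-1} Δ ((1/2)Δ) f = -(45/4)x^4 + 45x^3 - (507/4)x^2 + (345/2)x - 353/4
θ f = -(9/2)x^6 - 32x^4 - 9x^3
D θ f = -27x^5 - 128x^3 - 27x^2
D f = -(9/2)x^5 - 32x^3 - 9x^2
θ D f = -(45/2)x^5 - 96x^3 - 18x^2
[D, θ] f = -(9/2)x^5 - 32x^3 - 9x^2
θ f = -(9/2)x^6 - 32x^4 - 9x^3
D f = -(9/2)x^5 - 32x^3 - 9x^2
E_{1} f = -(3/4)x^6 - (9/2)x^5 - (77/4)x^4 - 50x^3 - (273/4)x^2 - (91/2)x - 47/4
E_{4/3} f = -(3/4)x^6 - 6x^5 - 28x^4 - (731/9)x^3 - (1196/9)x^2 - (2992/27)x - 8896/243
(D + E_{1} + E_{4/3}) f = -(3/2)x^6 - 15x^5 - (189/4)x^4 - (1469/9)x^3 - (7565/36)x^2 - (8441/54)x - 47005/972
(θ + (D + E_{1} + E_{4/3})) f = -6x^6 - 15x^5 - (317/4)x^4 - (1550/9)x^3 - (7565/36)x^2 - (8441/54)x - 47005/972
(S_{-1} ∘ Δ ∘ ((1/2)Δ) + [D, θ] + (θ + (D + E_{1} + E_{4/3}))) f = -6x^6 - (39/2)x^5 - (181/2)x^4 - (1433/9)x^3 - (3113/9)x^2 + (437/27)x - 33196/243


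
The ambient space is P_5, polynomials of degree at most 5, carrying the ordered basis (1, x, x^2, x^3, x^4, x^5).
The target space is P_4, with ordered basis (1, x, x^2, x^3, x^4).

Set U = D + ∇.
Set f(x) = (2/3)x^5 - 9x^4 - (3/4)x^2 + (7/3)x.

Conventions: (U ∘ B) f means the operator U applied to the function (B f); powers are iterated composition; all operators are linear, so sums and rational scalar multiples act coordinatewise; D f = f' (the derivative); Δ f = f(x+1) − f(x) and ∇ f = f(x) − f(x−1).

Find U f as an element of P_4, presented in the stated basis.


the result is g(x) = (20/3)x^4 - (236/3)x^3 + (182/3)x^2 - (127/3)x + 181/12

D f = (10/3)x^4 - 36x^3 - (3/2)x + 7/3
∇ f = (10/3)x^4 - (128/3)x^3 + (182/3)x^2 - (245/6)x + 51/4
(D + ∇) f = (20/3)x^4 - (236/3)x^3 + (182/3)x^2 - (127/3)x + 181/12


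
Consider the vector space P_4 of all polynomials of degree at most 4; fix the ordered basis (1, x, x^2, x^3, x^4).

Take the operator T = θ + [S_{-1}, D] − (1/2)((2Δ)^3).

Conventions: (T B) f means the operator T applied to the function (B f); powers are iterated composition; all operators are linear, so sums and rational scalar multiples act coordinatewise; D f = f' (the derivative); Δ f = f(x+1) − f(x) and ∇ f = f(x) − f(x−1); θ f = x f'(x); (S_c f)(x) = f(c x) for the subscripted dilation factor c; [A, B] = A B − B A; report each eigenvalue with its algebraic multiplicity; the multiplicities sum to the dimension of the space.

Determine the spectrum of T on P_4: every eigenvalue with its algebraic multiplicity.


λ = 0 (multiplicity 1), λ = 1 (multiplicity 1), λ = 2 (multiplicity 1), λ = 3 (multiplicity 1), λ = 4 (multiplicity 1)

image of 1: 0
image of x: x + 2
image of x^2: 2x^2 - 4x
image of x^3: 3x^3 + 6x^2 - 24
image of x^4: 4x^4 - 8x^3 - 96x - 144
the matrix is upper triangular; its diagonal is (0, 1, 2, 3, 4)
for a triangular matrix the eigenvalues are the diagonal entries, with algebraic multiplicity their repetition count
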